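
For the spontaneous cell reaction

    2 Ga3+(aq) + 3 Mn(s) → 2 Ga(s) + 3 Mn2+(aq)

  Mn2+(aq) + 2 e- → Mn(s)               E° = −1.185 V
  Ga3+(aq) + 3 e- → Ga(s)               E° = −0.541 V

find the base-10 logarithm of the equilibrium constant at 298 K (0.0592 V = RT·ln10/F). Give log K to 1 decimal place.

log K = 65.3

The Ga³⁺/Ga couple is reduced (cathode); E°cell = −0.541 − (−1.185) = +0.644 V with n = 6.
At equilibrium E = 0, so log K = nE°cell / 0.0592 = (6)(+0.644) / 0.0592 = 65.3.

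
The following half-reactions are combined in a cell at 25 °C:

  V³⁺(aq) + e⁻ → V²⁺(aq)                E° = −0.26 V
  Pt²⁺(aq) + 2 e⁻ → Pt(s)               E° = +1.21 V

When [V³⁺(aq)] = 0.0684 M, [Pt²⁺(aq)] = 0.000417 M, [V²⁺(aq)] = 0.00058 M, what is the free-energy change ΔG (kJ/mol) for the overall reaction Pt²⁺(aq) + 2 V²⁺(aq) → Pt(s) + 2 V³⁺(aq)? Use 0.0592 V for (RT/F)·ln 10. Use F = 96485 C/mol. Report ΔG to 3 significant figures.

The standard cell potential is +1.21 − (−0.26) = +1.47 V, with n = 2 electrons in the balanced equation.
Here Q = [V³⁺(aq)]^2 / ([Pt²⁺(aq)]·[V²⁺(aq)]^2) = 3.34×10^7 (log Q = 7.523), giving E = +1.47 − (0.0592/2)·(7.523) = +1.2473 V.
Finally ΔG = −nFE = −(2)(96485 C/mol)(+1.2473 V) = −241 kJ/mol.

−241 kJ/mol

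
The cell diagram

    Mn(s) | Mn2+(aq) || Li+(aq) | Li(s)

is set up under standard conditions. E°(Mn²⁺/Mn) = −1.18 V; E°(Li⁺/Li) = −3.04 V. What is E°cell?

−1.86 V

By convention the left-hand electrode in cell notation is the anode (oxidation) and the right-hand electrode is the cathode (reduction).
E°cell = E°(right) − E°(left) = −3.04 − (−1.18) = −1.86 V.
The negative sign shows that, as written, the cell would require an external voltage to drive the reaction.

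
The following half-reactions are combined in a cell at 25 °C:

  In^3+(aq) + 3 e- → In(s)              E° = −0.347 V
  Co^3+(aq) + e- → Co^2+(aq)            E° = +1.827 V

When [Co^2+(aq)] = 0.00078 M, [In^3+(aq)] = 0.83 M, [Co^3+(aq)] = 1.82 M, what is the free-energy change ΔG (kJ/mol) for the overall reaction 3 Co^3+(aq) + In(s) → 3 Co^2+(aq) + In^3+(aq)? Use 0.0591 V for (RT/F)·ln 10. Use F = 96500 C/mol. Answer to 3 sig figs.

−687 kJ/mol

E°cell = +1.827 − (−0.347) = +2.174 V; the balanced reaction transfers n = 3 electrons.
The reaction quotient is ([Co^2+(aq)]^3·[In^3+(aq)]) / [Co^3+(aq)]^3 = 6.53×10^−11; by Nernst, E = +2.174 − (0.0591/3)(−10.185) = +2.3746 V.
ΔG = −nFE = −(3)(96500)(+2.3746) J/mol = −687 kJ/mol.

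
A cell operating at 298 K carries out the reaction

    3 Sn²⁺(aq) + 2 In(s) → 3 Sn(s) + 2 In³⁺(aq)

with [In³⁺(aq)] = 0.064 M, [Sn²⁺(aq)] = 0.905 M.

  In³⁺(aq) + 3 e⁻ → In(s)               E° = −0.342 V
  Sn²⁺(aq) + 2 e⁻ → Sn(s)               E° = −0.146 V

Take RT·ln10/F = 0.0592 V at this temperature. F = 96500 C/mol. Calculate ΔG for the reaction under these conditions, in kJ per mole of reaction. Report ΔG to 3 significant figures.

−126 kJ/mol

E°cell = −0.146 − (−0.342) = +0.196 V; the balanced reaction transfers n = 6 electrons.
Q = [In³⁺(aq)]^2 / [Sn²⁺(aq)]^3 = 0.00553, so log Q = −2.258 and E = +0.196 − (0.0592/6)(−2.258) = +0.2183 V.
ΔG = −nFE = −(6)(96500)(+0.2183) J/mol = −126 kJ/mol.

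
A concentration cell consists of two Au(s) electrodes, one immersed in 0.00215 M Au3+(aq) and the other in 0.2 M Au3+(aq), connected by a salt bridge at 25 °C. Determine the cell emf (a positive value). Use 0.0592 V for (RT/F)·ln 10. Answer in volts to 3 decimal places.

For a concentration cell E°cell = 0, since both electrodes use the same couple.
The compartment with the higher Au3+(aq) concentration (0.2 M) acts as the cathode; ions are reduced there and produced at the dilute (0.00215 M) anode.
With n = 3, Ecell = −(0.0592/3)·log([dilute]/[conc]) = −(0.0592/3)·log(0.00215/0.2) = +0.039 V.

0.039 V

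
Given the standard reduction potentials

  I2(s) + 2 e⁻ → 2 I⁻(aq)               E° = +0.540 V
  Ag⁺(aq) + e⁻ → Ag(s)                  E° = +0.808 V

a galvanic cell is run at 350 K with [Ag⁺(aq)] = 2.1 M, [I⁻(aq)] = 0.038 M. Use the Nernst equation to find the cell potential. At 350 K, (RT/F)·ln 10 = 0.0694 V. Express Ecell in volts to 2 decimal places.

Ag⁺/Ag is reduced (cathode, E° = +0.808 V) and I₂/I⁻ is oxidized (anode).
E°cell = E°cat − E°an = +0.808 − (+0.540) = +0.268 V; n = 2.
For the overall reaction 2 Ag⁺(aq) + 2 I⁻(aq) → 2 Ag(s) + I2(s), Q = 1 / ([Ag⁺(aq)]^2·[I⁻(aq)]^2) = 157, giving log Q = 2.196.
By the Nernst equation, E = +0.268 − (0.0694/2)·(2.196) = +0.19 V.

+0.19 V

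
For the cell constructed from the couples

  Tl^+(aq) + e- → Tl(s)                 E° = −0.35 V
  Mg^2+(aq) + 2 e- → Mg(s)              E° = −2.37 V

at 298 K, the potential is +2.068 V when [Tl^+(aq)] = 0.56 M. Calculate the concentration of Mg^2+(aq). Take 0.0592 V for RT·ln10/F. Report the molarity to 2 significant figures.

Tl⁺/Tl is the cathode (higher E°); E°cell = −0.35 − (−2.37) = +2.02 V with n = 2.
Rearranging E = E° − (0.0592/n)·log Q gives log Q = 2(+2.02 − (+2.068))/0.0592 = −1.622.
The balanced reaction is 2 Tl^+(aq) + Mg(s) → 2 Tl(s) + Mg^2+(aq), so Q = [Mg^2+(aq)] / [Tl^+(aq)]^2.
Substituting the known concentrations and solving, log [Mg^2+(aq)] = −2.126 and [Mg^2+(aq)] = 0.0075 M.

0.0075 M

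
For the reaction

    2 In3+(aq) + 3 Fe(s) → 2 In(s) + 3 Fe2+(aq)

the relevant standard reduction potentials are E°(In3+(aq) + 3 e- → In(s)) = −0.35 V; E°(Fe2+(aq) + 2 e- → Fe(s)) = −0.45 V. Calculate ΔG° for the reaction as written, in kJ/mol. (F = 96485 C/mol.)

−57.9 kJ/mol

In the reaction as written In3+(aq) is reduced, so the In³⁺/In couple is the cathode and Fe²⁺/Fe is the anode.
E°cell = −0.35 − (−0.45) = +0.10 V; balancing electrons gives n = 6.
ΔG° = −nFE°cell = −(6)(96485)(+0.10) J/mol = −57.9 kJ/mol.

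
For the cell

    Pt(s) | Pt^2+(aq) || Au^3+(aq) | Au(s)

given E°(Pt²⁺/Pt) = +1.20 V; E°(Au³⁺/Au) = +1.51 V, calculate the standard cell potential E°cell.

By convention the left-hand electrode in cell notation is the anode (oxidation) and the right-hand electrode is the cathode (reduction).
E°cell = E°(right) − E°(left) = +1.51 − (+1.20) = +0.31 V.

+0.31 V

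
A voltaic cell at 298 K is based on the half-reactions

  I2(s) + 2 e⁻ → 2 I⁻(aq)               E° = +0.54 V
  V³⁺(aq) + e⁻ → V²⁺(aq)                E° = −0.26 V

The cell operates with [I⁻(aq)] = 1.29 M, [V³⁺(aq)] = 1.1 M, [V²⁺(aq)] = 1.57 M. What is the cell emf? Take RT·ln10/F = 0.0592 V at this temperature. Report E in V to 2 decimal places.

Since E°(I₂/I⁻) > E°(V³⁺/V²⁺), I₂/I⁻ serves as the cathode.
E°cell = +0.54 − (−0.26) = +0.80 V, with n = 2 electrons transferred.
Balancing gives I2(s) + 2 V²⁺(aq) → 2 I⁻(aq) + 2 V³⁺(aq); hence Q = ([I⁻(aq)]^2·[V³⁺(aq)]^2) / [V²⁺(aq)]^2 = 0.817 (log Q = −0.088).
Applying E = E° − (RT ln10/nF)·log Q gives +0.80 − (0.0592/2)(−0.088) = +0.80 V.

+0.80 V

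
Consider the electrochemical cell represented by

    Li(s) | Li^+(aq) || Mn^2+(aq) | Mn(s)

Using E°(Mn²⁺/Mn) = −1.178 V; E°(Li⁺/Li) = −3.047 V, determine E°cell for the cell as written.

By convention the left-hand electrode in cell notation is the anode (oxidation) and the right-hand electrode is the cathode (reduction).
E°cell = E°(right) − E°(left) = −1.178 − (−3.047) = +1.869 V.

+1.869 V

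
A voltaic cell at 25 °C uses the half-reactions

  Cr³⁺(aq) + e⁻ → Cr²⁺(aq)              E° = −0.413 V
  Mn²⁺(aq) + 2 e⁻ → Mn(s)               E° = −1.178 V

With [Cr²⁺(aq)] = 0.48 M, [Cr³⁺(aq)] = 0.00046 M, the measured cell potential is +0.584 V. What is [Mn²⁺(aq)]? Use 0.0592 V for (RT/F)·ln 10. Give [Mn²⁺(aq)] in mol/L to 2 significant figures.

With Cr³⁺/Cr²⁺ at the cathode and Mn²⁺/Mn at the anode, E°cell = −0.413 − (−1.178) = +0.765 V (n = 2).
Rearranging E = E° − (0.0592/n)·log Q gives log Q = 2(+0.765 − (+0.584))/0.0592 = 6.115.
Balancing electrons gives 2 Cr³⁺(aq) + Mn(s) → 2 Cr²⁺(aq) + Mn²⁺(aq); thus Q = ([Cr²⁺(aq)]^2·[Mn²⁺(aq)]) / [Cr³⁺(aq)]^2.
Solving for the unknown gives log [Mn²⁺(aq)] = 0.078, so [Mn²⁺(aq)] ≈ 1.2 M.

1.2 M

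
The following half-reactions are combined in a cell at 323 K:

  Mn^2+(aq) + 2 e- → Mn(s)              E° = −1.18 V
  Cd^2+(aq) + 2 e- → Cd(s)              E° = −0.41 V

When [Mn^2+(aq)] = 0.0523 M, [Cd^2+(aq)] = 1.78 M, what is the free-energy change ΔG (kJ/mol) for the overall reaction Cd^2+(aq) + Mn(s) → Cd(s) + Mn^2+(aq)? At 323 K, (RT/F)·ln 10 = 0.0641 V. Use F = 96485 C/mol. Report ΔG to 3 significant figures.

With Cd²⁺/Cd reduced at the cathode, E°cell = −0.41 − (−1.18) = +0.77 V and n = 2.
The reaction quotient is [Mn^2+(aq)] / [Cd^2+(aq)] = 0.0294; by Nernst, E = +0.77 − (0.0641/2)(−1.532) = +0.8191 V.
Finally ΔG = −nFE = −(2)(96485 C/mol)(+0.8191 V) = −158 kJ/mol.

−158 kJ/mol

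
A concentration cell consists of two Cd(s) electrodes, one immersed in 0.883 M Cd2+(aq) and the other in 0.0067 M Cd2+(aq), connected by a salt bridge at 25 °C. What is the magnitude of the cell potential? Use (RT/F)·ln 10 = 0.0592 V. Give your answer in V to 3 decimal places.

0.063 V

For a concentration cell E°cell = 0, since both electrodes use the same couple.
The compartment with the higher Cd2+(aq) concentration (0.883 M) acts as the cathode; ions are reduced there and produced at the dilute (0.0067 M) anode.
With n = 2, Ecell = −(0.0592/2)·log([dilute]/[conc]) = −(0.0592/2)·log(0.0067/0.883) = +0.063 V.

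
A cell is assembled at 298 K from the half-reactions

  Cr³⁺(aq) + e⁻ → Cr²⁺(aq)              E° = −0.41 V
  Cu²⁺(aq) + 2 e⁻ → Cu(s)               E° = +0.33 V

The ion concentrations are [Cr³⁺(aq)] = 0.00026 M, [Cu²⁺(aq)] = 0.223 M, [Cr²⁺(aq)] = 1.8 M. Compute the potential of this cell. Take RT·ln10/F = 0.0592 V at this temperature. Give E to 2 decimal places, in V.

Since E°(Cu²⁺/Cu) > E°(Cr³⁺/Cr²⁺), Cu²⁺/Cu serves as the cathode.
E°cell = E°cat − E°an = +0.33 − (−0.41) = +0.74 V; n = 2.
Balancing gives Cu²⁺(aq) + 2 Cr²⁺(aq) → Cu(s) + 2 Cr³⁺(aq); hence Q = [Cr³⁺(aq)]^2 / ([Cu²⁺(aq)]·[Cr²⁺(aq)]^2) = 9.36×10^−8 (log Q = −7.029).
E = E° − (0.0592/n)·log Q = +0.74 − (0.0592/2)(−7.029) = +0.95 V.

+0.95 V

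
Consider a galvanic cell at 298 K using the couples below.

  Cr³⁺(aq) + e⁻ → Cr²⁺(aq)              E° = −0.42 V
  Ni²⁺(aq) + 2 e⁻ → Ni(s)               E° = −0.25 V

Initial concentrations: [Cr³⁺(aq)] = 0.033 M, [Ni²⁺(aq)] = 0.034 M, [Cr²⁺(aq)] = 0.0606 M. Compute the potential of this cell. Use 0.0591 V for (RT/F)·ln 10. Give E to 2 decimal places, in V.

+0.14 V

Ni²⁺/Ni is reduced (cathode, E° = −0.25 V) and Cr³⁺/Cr²⁺ is oxidized (anode).
E°cell = −0.25 − (−0.42) = +0.17 V, with n = 2 electrons transferred.
Balancing gives Ni²⁺(aq) + 2 Cr²⁺(aq) → Ni(s) + 2 Cr³⁺(aq); hence Q = [Cr³⁺(aq)]^2 / ([Ni²⁺(aq)]·[Cr²⁺(aq)]^2) = 8.72 (log Q = 0.941).
Applying E = E° − (RT ln10/nF)·log Q gives +0.17 − (0.0591/2)(0.941) = +0.14 V.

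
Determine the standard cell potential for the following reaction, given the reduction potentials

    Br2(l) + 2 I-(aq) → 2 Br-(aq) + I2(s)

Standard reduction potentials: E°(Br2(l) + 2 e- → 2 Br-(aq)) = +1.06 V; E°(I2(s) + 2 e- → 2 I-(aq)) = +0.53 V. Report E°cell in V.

In the reaction as written, Br2(l) is reduced (cathode) and I2(s) is produced by oxidation at the anode.
E°cell = E°(cathode) − E°(anode) = +1.06 − (+0.53) = +0.53 V.

+0.53 V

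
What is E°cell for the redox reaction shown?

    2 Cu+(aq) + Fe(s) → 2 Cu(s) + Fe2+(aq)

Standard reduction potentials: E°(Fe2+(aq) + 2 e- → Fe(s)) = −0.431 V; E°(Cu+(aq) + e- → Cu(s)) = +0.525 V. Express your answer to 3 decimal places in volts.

+0.956 V

In the reaction as written, Cu+(aq) is reduced (cathode) and Fe2+(aq) is produced by oxidation at the anode.
E°cell = E°(cathode) − E°(anode) = +0.525 − (−0.431) = +0.956 V.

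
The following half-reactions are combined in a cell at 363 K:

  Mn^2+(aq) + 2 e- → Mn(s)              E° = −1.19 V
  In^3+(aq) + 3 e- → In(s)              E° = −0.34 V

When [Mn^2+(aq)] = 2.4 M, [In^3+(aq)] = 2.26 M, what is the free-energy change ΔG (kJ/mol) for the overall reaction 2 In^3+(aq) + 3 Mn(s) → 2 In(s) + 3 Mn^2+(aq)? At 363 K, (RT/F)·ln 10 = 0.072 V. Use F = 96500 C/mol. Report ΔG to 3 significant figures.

−489 kJ/mol

With In³⁺/In reduced at the cathode, E°cell = −0.34 − (−1.19) = +0.85 V and n = 6.
The reaction quotient is [Mn^2+(aq)]^3 / [In^3+(aq)]^2 = 2.71; by Nernst, E = +0.85 − (0.072/6)(0.432) = +0.8448 V.
ΔG = −nFE = −(6)(96500)(+0.8448) J/mol = −489 kJ/mol.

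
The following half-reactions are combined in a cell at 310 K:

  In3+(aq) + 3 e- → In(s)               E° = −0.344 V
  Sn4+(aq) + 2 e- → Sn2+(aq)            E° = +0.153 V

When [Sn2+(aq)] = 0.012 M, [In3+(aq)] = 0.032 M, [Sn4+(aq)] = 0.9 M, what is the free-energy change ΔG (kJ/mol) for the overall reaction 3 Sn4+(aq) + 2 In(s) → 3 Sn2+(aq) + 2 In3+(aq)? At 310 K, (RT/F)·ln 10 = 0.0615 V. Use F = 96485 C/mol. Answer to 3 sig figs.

With Sn⁴⁺/Sn²⁺ reduced at the cathode, E°cell = +0.153 − (−0.344) = +0.497 V and n = 6.
Here Q = ([Sn2+(aq)]^3·[In3+(aq)]^2) / [Sn4+(aq)]^3 = 2.43×10^−9 (log Q = −8.615), giving E = +0.497 − (0.0615/6)·(−8.615) = +0.5853 V.
Then ΔG = −nFE = −6 × 96485 × +0.5853 J/mol = −339 kJ/mol.

−339 kJ/mol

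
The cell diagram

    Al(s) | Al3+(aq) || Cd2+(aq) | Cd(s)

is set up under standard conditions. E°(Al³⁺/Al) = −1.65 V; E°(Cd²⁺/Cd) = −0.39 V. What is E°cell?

By convention the left-hand electrode in cell notation is the anode (oxidation) and the right-hand electrode is the cathode (reduction).
E°cell = E°(right) − E°(left) = −0.39 − (−1.65) = +1.26 V.

+1.26 V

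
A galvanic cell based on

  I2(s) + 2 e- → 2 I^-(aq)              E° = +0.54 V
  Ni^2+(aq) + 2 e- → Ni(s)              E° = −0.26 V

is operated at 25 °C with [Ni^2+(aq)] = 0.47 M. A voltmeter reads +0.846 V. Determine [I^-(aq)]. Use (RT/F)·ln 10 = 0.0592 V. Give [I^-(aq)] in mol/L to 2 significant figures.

0.24 M

I₂/I⁻ is the cathode (higher E°); E°cell = +0.54 − (−0.26) = +0.80 V with n = 2.
Rearranging E = E° − (0.0592/n)·log Q gives log Q = 2(+0.80 − (+0.846))/0.0592 = −1.554.
The balanced reaction is I2(s) + Ni(s) → 2 I^-(aq) + Ni^2+(aq), so Q = [I^-(aq)]^2·[Ni^2+(aq)].
Substituting the known concentrations and solving, log [I^-(aq)] = −0.613 and [I^-(aq)] = 0.24 M.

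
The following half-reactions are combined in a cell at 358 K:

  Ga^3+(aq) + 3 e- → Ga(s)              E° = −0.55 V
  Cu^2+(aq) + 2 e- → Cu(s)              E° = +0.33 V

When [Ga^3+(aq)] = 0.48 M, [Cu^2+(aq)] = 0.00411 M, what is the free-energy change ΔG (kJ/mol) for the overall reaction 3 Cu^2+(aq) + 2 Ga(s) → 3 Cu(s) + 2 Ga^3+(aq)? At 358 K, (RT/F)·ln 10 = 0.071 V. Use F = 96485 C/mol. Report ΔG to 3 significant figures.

−465 kJ/mol

E°cell = +0.33 − (−0.55) = +0.88 V; the balanced reaction transfers n = 6 electrons.
The reaction quotient is [Ga^3+(aq)]^2 / [Cu^2+(aq)]^3 = 3.32×10^6; by Nernst, E = +0.88 − (0.071/6)(6.521) = +0.8028 V.
Then ΔG = −nFE = −6 × 96485 × +0.8028 J/mol = −465 kJ/mol.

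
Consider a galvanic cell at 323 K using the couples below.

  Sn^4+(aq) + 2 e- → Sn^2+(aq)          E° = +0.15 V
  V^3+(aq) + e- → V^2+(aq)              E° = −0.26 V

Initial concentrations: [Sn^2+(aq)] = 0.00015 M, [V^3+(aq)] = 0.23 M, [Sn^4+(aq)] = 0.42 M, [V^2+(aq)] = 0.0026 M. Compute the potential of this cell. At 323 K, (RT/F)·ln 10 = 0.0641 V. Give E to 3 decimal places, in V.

+0.396 V

The Sn⁴⁺/Sn²⁺ couple has the more positive E°, so it is the cathode; V³⁺/V²⁺ is the anode.
E°cell = +0.15 − (−0.26) = +0.41 V, with n = 2 electrons transferred.
Balancing gives Sn^4+(aq) + 2 V^2+(aq) → Sn^2+(aq) + 2 V^3+(aq); hence Q = ([Sn^2+(aq)]·[V^3+(aq)]^2) / ([Sn^4+(aq)]·[V^2+(aq)]^2) = 2.79 (log Q = 0.446).
E = E° − (0.0641/n)·log Q = +0.41 − (0.0641/2)(0.446) = +0.396 V.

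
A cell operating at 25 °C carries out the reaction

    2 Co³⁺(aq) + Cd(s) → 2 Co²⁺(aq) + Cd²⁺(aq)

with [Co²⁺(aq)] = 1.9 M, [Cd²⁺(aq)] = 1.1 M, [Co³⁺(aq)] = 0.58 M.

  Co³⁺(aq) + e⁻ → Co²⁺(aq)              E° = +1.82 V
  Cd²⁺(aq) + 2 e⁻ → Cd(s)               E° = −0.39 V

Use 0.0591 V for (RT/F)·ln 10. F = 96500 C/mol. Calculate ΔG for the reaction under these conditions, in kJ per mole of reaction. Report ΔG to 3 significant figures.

With Co³⁺/Co²⁺ reduced at the cathode, E°cell = +1.82 − (−0.39) = +2.21 V and n = 2.
The reaction quotient is ([Co²⁺(aq)]^2·[Cd²⁺(aq)]) / [Co³⁺(aq)]^2 = 11.8; by Nernst, E = +2.21 − (0.0591/2)(1.072) = +2.1783 V.
Finally ΔG = −nFE = −(2)(96500 C/mol)(+2.1783 V) = −420 kJ/mol.

−420 kJ/mol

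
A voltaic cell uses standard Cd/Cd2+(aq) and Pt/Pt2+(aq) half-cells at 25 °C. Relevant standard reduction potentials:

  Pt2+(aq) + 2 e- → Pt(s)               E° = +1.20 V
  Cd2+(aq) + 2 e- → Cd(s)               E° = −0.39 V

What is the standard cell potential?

+1.59 V

The Pt²⁺/Pt couple has the higher E°, so Pt ion is reduced (cathode) and Cd is oxidized (anode).
E°cell = E°(cathode) − E°(anode) = +1.20 − (−0.39) = +1.59 V.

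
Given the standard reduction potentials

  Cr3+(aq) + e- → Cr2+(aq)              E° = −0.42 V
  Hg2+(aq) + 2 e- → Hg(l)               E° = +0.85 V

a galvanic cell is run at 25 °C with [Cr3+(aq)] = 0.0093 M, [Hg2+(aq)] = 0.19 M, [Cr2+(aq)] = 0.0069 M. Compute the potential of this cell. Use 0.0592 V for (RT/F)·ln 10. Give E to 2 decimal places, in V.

+1.24 V

The Hg²⁺/Hg couple has the more positive E°, so it is the cathode; Cr³⁺/Cr²⁺ is the anode.
E°cell = E°cat − E°an = +0.85 − (−0.42) = +1.27 V; n = 2.
The balanced reaction is Hg2+(aq) + 2 Cr2+(aq) → Hg(l) + 2 Cr3+(aq), so Q = [Cr3+(aq)]^2 / ([Hg2+(aq)]·[Cr2+(aq)]^2) = 9.56 and log Q = 0.981.
By the Nernst equation, E = +1.27 − (0.0592/2)·(0.981) = +1.24 V.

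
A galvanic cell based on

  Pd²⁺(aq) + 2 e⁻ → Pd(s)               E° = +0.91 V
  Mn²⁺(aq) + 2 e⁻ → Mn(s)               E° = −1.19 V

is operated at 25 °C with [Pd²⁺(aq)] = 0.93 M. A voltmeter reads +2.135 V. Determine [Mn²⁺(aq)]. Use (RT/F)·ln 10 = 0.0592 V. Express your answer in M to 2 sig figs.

With Pd²⁺/Pd at the cathode and Mn²⁺/Mn at the anode, E°cell = +0.91 − (−1.19) = +2.10 V (n = 2).
From the Nernst equation, log Q = n(E° − E)/0.0592 = 2·(+2.10 − (+2.135))/0.0592 = −1.182.
For Pd²⁺(aq) + Mn(s) → Pd(s) + Mn²⁺(aq), the reaction quotient is Q = [Mn²⁺(aq)] / [Pd²⁺(aq)].
Isolating [Mn²⁺(aq)] in Q = 10^{−1.182} yields log [Mn²⁺(aq)] = −1.214, i.e. 0.061 M.

0.061 M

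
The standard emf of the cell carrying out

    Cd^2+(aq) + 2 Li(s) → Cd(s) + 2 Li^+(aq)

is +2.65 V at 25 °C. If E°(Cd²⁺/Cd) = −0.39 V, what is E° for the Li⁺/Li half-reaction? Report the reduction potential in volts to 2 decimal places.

In the reaction as written the Cd²⁺/Cd couple is reduced (cathode) and Li⁺/Li is oxidized (anode), so E°cell = E°(Cd²⁺/Cd) − E°(Li⁺/Li).
E°(Li⁺/Li) = E°(cathode) − E°cell = −0.39 − (+2.65) = −3.04 V.

−3.04 V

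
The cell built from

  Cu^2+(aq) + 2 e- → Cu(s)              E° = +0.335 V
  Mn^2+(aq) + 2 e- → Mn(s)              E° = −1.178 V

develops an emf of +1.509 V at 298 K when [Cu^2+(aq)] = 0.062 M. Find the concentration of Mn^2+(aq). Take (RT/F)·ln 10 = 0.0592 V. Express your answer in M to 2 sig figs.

The Cu²⁺/Cu couple has the larger reduction potential, so it is the cathode: E°cell = +0.335 − (−1.178) = +1.513 V and n = 2.
From the Nernst equation, log Q = n(E° − E)/0.0592 = 2·(+1.513 − (+1.509))/0.0592 = 0.135.
Balancing electrons gives Cu^2+(aq) + Mn(s) → Cu(s) + Mn^2+(aq); thus Q = [Mn^2+(aq)] / [Cu^2+(aq)].
Solving for the unknown gives log [Mn^2+(aq)] = −1.073, so [Mn^2+(aq)] ≈ 0.085 M.

0.085 M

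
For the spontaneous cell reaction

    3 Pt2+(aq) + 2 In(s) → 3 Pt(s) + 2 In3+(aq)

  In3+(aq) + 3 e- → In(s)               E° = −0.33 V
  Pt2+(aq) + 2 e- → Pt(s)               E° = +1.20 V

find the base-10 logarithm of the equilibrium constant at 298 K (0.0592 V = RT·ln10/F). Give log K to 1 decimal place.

log K = 155.1

The Pt²⁺/Pt couple is reduced (cathode); E°cell = +1.20 − (−0.33) = +1.53 V with n = 6.
At equilibrium E = 0, so log K = nE°cell / 0.0592 = (6)(+1.53) / 0.0592 = 155.1.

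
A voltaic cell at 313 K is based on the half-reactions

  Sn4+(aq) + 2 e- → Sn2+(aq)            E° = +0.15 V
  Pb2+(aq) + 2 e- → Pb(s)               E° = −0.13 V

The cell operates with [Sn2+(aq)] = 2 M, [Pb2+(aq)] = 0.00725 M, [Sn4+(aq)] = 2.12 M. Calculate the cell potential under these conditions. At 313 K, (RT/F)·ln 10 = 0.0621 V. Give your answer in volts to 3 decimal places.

+0.347 V

Sn⁴⁺/Sn²⁺ is reduced (cathode, E° = +0.15 V) and Pb²⁺/Pb is oxidized (anode).
E°cell = E°cat − E°an = +0.15 − (−0.13) = +0.28 V; n = 2.
For the overall reaction Sn4+(aq) + Pb(s) → Sn2+(aq) + Pb2+(aq), Q = ([Sn2+(aq)]·[Pb2+(aq)]) / [Sn4+(aq)] = 0.00684, giving log Q = −2.165.
By the Nernst equation, E = +0.28 − (0.0621/2)·(−2.165) = +0.347 V.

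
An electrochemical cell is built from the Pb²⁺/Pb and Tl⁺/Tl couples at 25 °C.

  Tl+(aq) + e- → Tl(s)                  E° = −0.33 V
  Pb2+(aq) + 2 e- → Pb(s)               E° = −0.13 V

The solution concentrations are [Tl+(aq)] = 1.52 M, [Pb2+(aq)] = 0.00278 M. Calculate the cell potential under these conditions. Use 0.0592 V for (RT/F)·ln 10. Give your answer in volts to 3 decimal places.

Since E°(Pb²⁺/Pb) > E°(Tl⁺/Tl), Pb²⁺/Pb serves as the cathode.
E°cell = −0.13 − (−0.33) = +0.20 V, with n = 2 electrons transferred.
The balanced reaction is Pb2+(aq) + 2 Tl(s) → Pb(s) + 2 Tl+(aq), so Q = [Tl+(aq)]^2 / [Pb2+(aq)] = 831 and log Q = 2.920.
By the Nernst equation, E = +0.20 − (0.0592/2)·(2.920) = +0.114 V.

+0.114 V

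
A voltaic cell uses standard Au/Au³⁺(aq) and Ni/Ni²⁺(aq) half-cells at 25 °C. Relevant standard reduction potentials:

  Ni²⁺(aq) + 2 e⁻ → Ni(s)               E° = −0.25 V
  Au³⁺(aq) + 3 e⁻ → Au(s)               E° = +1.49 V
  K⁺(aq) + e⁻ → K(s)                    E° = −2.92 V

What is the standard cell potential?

The Au³⁺/Au couple has the higher E°, so Au ion is reduced (cathode) and Ni is oxidized (anode).
E°cell = E°(cathode) − E°(anode) = +1.49 − (−0.25) = +1.74 V.

+1.74 V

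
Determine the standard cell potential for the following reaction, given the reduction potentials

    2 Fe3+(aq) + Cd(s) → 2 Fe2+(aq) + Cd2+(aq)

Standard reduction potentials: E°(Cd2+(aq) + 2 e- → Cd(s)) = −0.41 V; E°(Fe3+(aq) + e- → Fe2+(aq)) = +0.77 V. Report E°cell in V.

+1.18 V

In the reaction as written, Fe3+(aq) is reduced (cathode) and Cd2+(aq) is produced by oxidation at the anode.
E°cell = E°(cathode) − E°(anode) = +0.77 − (−0.41) = +1.18 V.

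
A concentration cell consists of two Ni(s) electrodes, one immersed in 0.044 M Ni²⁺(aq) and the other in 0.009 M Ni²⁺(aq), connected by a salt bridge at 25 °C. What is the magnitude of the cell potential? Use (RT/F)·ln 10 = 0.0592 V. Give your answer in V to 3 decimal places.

For a concentration cell E°cell = 0, since both electrodes use the same couple.
The compartment with the higher Ni²⁺(aq) concentration (0.044 M) acts as the cathode; ions are reduced there and produced at the dilute (0.009 M) anode.
With n = 2, Ecell = −(0.0592/2)·log([dilute]/[conc]) = −(0.0592/2)·log(0.009/0.044) = +0.020 V.

0.020 V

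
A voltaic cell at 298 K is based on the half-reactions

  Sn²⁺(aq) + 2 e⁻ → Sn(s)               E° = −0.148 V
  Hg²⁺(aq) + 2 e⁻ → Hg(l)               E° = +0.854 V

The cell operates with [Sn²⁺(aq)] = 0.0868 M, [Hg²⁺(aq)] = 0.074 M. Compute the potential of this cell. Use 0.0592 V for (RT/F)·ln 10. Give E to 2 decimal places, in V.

Since E°(Hg²⁺/Hg) > E°(Sn²⁺/Sn), Hg²⁺/Hg serves as the cathode.
E°cell = E°cat − E°an = +0.854 − (−0.148) = +1.002 V; n = 2.
The balanced reaction is Hg²⁺(aq) + Sn(s) → Hg(l) + Sn²⁺(aq), so Q = [Sn²⁺(aq)] / [Hg²⁺(aq)] = 1.17 and log Q = 0.069.
E = E° − (0.0592/n)·log Q = +1.002 − (0.0592/2)(0.069) = +1.00 V.

+1.00 V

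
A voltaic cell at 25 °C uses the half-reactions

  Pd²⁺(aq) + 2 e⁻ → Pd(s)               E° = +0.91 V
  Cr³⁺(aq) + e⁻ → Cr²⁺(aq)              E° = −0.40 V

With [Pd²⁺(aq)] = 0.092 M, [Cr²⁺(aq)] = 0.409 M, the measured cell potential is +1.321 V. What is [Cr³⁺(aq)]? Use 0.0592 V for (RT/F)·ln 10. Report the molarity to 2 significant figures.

0.081 M

The Pd²⁺/Pd couple has the larger reduction potential, so it is the cathode: E°cell = +0.91 − (−0.40) = +1.31 V and n = 2.
From the Nernst equation, log Q = n(E° − E)/0.0592 = 2·(+1.31 − (+1.321))/0.0592 = −0.372.
For Pd²⁺(aq) + 2 Cr²⁺(aq) → Pd(s) + 2 Cr³⁺(aq), the reaction quotient is Q = [Cr³⁺(aq)]^2 / ([Pd²⁺(aq)]·[Cr²⁺(aq)]^2).
Isolating [Cr³⁺(aq)] in Q = 10^{−0.372} yields log [Cr³⁺(aq)] = −1.092, i.e. 0.081 M.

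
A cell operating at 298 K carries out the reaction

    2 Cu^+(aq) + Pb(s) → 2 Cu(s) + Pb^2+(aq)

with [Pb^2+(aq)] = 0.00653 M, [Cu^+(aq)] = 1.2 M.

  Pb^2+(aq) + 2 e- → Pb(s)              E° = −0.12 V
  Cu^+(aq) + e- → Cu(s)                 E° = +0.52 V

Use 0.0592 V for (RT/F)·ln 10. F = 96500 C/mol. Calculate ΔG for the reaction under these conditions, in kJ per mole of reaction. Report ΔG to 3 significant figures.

The standard cell potential is +0.52 − (−0.12) = +0.64 V, with n = 2 electrons in the balanced equation.
The reaction quotient is [Pb^2+(aq)] / [Cu^+(aq)]^2 = 0.00453; by Nernst, E = +0.64 − (0.0592/2)(−2.343) = +0.7094 V.
ΔG = −nFE = −(2)(96500)(+0.7094) J/mol = −137 kJ/mol.

−137 kJ/mol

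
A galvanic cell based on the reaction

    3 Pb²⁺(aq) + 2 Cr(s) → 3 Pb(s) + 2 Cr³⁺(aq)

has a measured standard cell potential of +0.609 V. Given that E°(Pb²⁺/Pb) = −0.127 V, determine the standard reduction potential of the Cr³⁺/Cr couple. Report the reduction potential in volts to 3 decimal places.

−0.736 V

In the reaction as written the Pb²⁺/Pb couple is reduced (cathode) and Cr³⁺/Cr is oxidized (anode), so E°cell = E°(Pb²⁺/Pb) − E°(Cr³⁺/Cr).
E°(Cr³⁺/Cr) = E°(cathode) − E°cell = −0.127 − (+0.609) = −0.736 V.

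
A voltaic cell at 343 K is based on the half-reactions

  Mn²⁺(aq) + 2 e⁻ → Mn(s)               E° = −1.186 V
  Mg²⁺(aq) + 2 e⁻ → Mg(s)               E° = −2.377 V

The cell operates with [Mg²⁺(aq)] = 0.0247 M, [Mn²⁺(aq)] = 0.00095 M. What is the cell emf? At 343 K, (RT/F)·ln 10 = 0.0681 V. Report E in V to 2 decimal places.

+1.14 V

Since E°(Mn²⁺/Mn) > E°(Mg²⁺/Mg), Mn²⁺/Mn serves as the cathode.
E°cell = E°cat − E°an = −1.186 − (−2.377) = +1.191 V; n = 2.
Balancing gives Mn²⁺(aq) + Mg(s) → Mn(s) + Mg²⁺(aq); hence Q = [Mg²⁺(aq)] / [Mn²⁺(aq)] = 26 (log Q = 1.415).
E = E° − (0.0681/n)·log Q = +1.191 − (0.0681/2)(1.415) = +1.14 V.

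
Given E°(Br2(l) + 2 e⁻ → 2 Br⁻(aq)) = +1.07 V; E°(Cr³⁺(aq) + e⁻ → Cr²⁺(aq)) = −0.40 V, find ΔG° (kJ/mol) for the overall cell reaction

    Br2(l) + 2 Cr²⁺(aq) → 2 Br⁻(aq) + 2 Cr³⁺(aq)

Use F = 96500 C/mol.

In the reaction as written Br2(l) is reduced, so the Br₂/Br⁻ couple is the cathode and Cr³⁺/Cr²⁺ is the anode.
E°cell = +1.07 − (−0.40) = +1.47 V; balancing electrons gives n = 2.
ΔG° = −nFE°cell = −(2)(96500)(+1.47) J/mol = −284 kJ/mol.

−284 kJ/mol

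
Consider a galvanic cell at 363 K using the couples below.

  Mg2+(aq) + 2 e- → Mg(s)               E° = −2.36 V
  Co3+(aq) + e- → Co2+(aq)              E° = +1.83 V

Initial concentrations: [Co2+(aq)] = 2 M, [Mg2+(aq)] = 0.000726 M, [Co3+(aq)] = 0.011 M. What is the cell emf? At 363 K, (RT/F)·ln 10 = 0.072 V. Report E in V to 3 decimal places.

+4.140 V

The Co³⁺/Co²⁺ couple has the more positive E°, so it is the cathode; Mg²⁺/Mg is the anode.
E°cell = E°cat − E°an = +1.83 − (−2.36) = +4.19 V; n = 2.
Balancing gives 2 Co3+(aq) + Mg(s) → 2 Co2+(aq) + Mg2+(aq); hence Q = ([Co2+(aq)]^2·[Mg2+(aq)]) / [Co3+(aq)]^2 = 24 (log Q = 1.380).
Applying E = E° − (RT ln10/nF)·log Q gives +4.19 − (0.072/2)(1.380) = +4.140 V.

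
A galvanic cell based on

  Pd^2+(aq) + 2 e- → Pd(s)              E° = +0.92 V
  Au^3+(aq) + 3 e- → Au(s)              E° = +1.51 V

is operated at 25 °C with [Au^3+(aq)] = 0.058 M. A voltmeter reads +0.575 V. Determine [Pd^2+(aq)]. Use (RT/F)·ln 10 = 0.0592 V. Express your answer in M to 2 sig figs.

With Au³⁺/Au at the cathode and Pd²⁺/Pd at the anode, E°cell = +1.51 − (+0.92) = +0.59 V (n = 6).
Since E = E° − (0.0592/n)·log Q, log Q = n(E° − E)/0.0592 = 1.520.
For 2 Au^3+(aq) + 3 Pd(s) → 2 Au(s) + 3 Pd^2+(aq), the reaction quotient is Q = [Pd^2+(aq)]^3 / [Au^3+(aq)]^2.
Substituting the known concentrations and solving, log [Pd^2+(aq)] = −0.318 and [Pd^2+(aq)] = 0.48 M.

0.48 M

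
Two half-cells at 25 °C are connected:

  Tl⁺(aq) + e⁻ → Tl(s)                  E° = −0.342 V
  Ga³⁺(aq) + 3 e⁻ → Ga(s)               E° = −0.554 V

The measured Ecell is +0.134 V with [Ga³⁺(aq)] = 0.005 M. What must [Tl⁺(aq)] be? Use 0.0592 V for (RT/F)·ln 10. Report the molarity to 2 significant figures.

Tl⁺/Tl is the cathode (higher E°); E°cell = −0.342 − (−0.554) = +0.212 V with n = 3.
Since E = E° − (0.0592/n)·log Q, log Q = n(E° − E)/0.0592 = 3.953.
For 3 Tl⁺(aq) + Ga(s) → 3 Tl(s) + Ga³⁺(aq), the reaction quotient is Q = [Ga³⁺(aq)] / [Tl⁺(aq)]^3.
Solving for the unknown gives log [Tl⁺(aq)] = −2.085, so [Tl⁺(aq)] ≈ 0.0082 M.

0.0082 M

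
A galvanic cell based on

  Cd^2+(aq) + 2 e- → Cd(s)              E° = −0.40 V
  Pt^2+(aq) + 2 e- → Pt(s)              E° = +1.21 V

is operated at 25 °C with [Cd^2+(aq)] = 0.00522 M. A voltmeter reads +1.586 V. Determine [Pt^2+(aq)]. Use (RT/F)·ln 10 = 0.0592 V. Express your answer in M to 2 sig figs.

0.00081 M

The Pt²⁺/Pt couple has the larger reduction potential, so it is the cathode: E°cell = +1.21 − (−0.40) = +1.61 V and n = 2.
Since E = E° − (0.0592/n)·log Q, log Q = n(E° − E)/0.0592 = 0.811.
The balanced reaction is Pt^2+(aq) + Cd(s) → Pt(s) + Cd^2+(aq), so Q = [Cd^2+(aq)] / [Pt^2+(aq)].
Substituting the known concentrations and solving, log [Pt^2+(aq)] = −3.093 and [Pt^2+(aq)] = 0.00081 M.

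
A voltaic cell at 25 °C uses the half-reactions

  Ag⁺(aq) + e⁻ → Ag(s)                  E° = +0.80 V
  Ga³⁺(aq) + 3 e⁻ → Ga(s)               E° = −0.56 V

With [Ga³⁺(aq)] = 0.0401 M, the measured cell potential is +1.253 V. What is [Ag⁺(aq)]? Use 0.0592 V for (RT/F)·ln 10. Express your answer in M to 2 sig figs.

The Ag⁺/Ag couple has the larger reduction potential, so it is the cathode: E°cell = +0.80 − (−0.56) = +1.36 V and n = 3.
Rearranging E = E° − (0.0592/n)·log Q gives log Q = 3(+1.36 − (+1.253))/0.0592 = 5.422.
Balancing electrons gives 3 Ag⁺(aq) + Ga(s) → 3 Ag(s) + Ga³⁺(aq); thus Q = [Ga³⁺(aq)] / [Ag⁺(aq)]^3.
Solving for the unknown gives log [Ag⁺(aq)] = −2.273, so [Ag⁺(aq)] ≈ 0.0053 M.

0.0053 M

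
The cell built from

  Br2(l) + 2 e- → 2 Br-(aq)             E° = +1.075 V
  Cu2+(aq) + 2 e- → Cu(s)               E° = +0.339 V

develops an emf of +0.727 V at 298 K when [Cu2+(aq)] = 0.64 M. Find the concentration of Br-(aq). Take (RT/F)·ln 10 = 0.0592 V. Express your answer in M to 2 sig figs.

1.8 M

The Br₂/Br⁻ couple has the larger reduction potential, so it is the cathode: E°cell = +1.075 − (+0.339) = +0.736 V and n = 2.
Since E = E° − (0.0592/n)·log Q, log Q = n(E° − E)/0.0592 = 0.304.
The balanced reaction is Br2(l) + Cu(s) → 2 Br-(aq) + Cu2+(aq), so Q = [Br-(aq)]^2·[Cu2+(aq)].
Substituting the known concentrations and solving, log [Br-(aq)] = 0.249 and [Br-(aq)] = 1.8 M.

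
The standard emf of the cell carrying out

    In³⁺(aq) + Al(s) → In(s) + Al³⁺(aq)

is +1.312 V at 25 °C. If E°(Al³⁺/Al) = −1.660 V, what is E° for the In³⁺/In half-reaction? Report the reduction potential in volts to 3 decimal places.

−0.348 V

In the reaction as written the In³⁺/In couple is reduced (cathode) and Al³⁺/Al is oxidized (anode), so E°cell = E°(In³⁺/In) − E°(Al³⁺/Al).
E°(In³⁺/In) = E°cell + E°(anode) = +1.312 + (−1.660) = −0.348 V.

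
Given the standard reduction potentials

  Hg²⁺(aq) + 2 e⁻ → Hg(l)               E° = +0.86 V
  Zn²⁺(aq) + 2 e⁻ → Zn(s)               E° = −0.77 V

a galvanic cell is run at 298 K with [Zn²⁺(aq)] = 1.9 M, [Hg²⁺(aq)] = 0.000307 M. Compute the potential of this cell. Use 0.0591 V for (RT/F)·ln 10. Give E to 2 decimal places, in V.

The Hg²⁺/Hg couple has the more positive E°, so it is the cathode; Zn²⁺/Zn is the anode.
E°cell = E°cat − E°an = +0.86 − (−0.77) = +1.63 V; n = 2.
Balancing gives Hg²⁺(aq) + Zn(s) → Hg(l) + Zn²⁺(aq); hence Q = [Zn²⁺(aq)] / [Hg²⁺(aq)] = 6.19×10^3 (log Q = 3.792).
E = E° − (0.0591/n)·log Q = +1.63 − (0.0591/2)(3.792) = +1.52 V.

+1.52 V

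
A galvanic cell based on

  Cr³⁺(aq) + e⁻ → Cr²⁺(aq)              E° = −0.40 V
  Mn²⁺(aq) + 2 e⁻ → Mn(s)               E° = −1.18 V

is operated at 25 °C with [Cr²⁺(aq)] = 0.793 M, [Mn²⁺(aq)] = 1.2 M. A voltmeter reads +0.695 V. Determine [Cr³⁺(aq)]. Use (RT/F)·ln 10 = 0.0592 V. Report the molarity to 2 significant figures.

0.032 M

The Cr³⁺/Cr²⁺ couple has the larger reduction potential, so it is the cathode: E°cell = −0.40 − (−1.18) = +0.78 V and n = 2.
From the Nernst equation, log Q = n(E° − E)/0.0592 = 2·(+0.78 − (+0.695))/0.0592 = 2.872.
Balancing electrons gives 2 Cr³⁺(aq) + Mn(s) → 2 Cr²⁺(aq) + Mn²⁺(aq); thus Q = ([Cr²⁺(aq)]^2·[Mn²⁺(aq)]) / [Cr³⁺(aq)]^2.
Solving for the unknown gives log [Cr³⁺(aq)] = −1.497, so [Cr³⁺(aq)] ≈ 0.032 M.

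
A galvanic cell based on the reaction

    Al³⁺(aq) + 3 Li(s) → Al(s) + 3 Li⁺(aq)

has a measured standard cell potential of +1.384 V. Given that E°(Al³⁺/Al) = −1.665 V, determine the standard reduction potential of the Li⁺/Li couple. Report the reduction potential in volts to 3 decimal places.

In the reaction as written the Al³⁺/Al couple is reduced (cathode) and Li⁺/Li is oxidized (anode), so E°cell = E°(Al³⁺/Al) − E°(Li⁺/Li).
E°(Li⁺/Li) = E°(cathode) − E°cell = −1.665 − (+1.384) = −3.049 V.

−3.049 V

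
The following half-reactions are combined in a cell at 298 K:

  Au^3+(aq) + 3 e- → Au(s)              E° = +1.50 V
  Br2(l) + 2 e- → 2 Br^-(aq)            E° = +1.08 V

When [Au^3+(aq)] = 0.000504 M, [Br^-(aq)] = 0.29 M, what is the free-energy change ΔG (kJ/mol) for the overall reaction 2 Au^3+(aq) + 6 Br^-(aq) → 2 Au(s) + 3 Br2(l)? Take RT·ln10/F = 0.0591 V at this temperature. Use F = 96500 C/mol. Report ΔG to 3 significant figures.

E°cell = +1.50 − (+1.08) = +0.42 V; the balanced reaction transfers n = 6 electrons.
Q = 1 / ([Au^3+(aq)]^2·[Br^-(aq)]^6) = 6.62×10^9, so log Q = 9.821 and E = +0.42 − (0.0591/6)(9.821) = +0.3233 V.
Then ΔG = −nFE = −6 × 96500 × +0.3233 J/mol = −187 kJ/mol.

−187 kJ/mol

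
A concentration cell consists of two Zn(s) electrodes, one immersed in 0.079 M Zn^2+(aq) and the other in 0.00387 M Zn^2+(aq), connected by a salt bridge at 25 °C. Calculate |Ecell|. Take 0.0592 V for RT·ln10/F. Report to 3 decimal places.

For a concentration cell E°cell = 0, since both electrodes use the same couple.
The compartment with the higher Zn^2+(aq) concentration (0.079 M) acts as the cathode; ions are reduced there and produced at the dilute (0.00387 M) anode.
With n = 2, Ecell = −(0.0592/2)·log([dilute]/[conc]) = −(0.0592/2)·log(0.00387/0.079) = +0.039 V.

0.039 V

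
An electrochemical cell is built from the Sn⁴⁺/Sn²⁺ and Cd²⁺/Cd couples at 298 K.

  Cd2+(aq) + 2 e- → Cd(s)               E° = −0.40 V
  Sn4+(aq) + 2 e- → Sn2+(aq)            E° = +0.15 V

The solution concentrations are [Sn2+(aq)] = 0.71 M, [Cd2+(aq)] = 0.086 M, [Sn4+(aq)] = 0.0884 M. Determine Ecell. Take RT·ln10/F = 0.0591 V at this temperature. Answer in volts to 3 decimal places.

Sn⁴⁺/Sn²⁺ is reduced (cathode, E° = +0.15 V) and Cd²⁺/Cd is oxidized (anode).
E°cell = +0.15 − (−0.40) = +0.55 V, with n = 2 electrons transferred.
Balancing gives Sn4+(aq) + Cd(s) → Sn2+(aq) + Cd2+(aq); hence Q = ([Sn2+(aq)]·[Cd2+(aq)]) / [Sn4+(aq)] = 0.691 (log Q = −0.161).
E = E° − (0.0591/n)·log Q = +0.55 − (0.0591/2)(−0.161) = +0.555 V.

+0.555 V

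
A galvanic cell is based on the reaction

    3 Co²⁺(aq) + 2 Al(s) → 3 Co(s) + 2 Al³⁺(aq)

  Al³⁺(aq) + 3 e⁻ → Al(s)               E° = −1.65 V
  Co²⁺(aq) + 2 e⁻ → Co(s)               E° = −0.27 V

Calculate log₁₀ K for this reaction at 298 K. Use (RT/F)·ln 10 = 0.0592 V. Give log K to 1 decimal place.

log K = 139.9

The Co²⁺/Co couple is reduced (cathode); E°cell = −0.27 − (−1.65) = +1.38 V with n = 6.
At equilibrium E = 0, so log K = nE°cell / 0.0592 = (6)(+1.38) / 0.0592 = 139.9.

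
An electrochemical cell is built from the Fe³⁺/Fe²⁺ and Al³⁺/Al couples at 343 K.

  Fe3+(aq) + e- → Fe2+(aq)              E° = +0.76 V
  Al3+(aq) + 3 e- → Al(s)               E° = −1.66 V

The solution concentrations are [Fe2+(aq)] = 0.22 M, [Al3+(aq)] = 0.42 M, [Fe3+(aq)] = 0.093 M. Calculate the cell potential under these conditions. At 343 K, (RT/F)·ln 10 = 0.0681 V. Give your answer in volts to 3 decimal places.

Since E°(Fe³⁺/Fe²⁺) > E°(Al³⁺/Al), Fe³⁺/Fe²⁺ serves as the cathode.
E°cell = E°cat − E°an = +0.76 − (−1.66) = +2.42 V; n = 3.
Balancing gives 3 Fe3+(aq) + Al(s) → 3 Fe2+(aq) + Al3+(aq); hence Q = ([Fe2+(aq)]^3·[Al3+(aq)]) / [Fe3+(aq)]^3 = 5.56 (log Q = 0.745).
By the Nernst equation, E = +2.42 − (0.0681/3)·(0.745) = +2.403 V.

+2.403 V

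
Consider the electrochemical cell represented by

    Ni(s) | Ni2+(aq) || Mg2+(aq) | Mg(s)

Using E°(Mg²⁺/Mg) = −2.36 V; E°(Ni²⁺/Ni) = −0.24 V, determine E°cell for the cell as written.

By convention the left-hand electrode in cell notation is the anode (oxidation) and the right-hand electrode is the cathode (reduction).
E°cell = E°(right) − E°(left) = −2.36 − (−0.24) = −2.12 V.
The negative sign shows that, as written, the cell would require an external voltage to drive the reaction.

−2.12 V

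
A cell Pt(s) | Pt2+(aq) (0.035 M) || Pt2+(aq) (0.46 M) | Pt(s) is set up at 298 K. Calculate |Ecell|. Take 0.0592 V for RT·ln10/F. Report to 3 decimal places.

For a concentration cell E°cell = 0, since both electrodes use the same couple.
The compartment with the higher Pt2+(aq) concentration (0.46 M) acts as the cathode; ions are reduced there and produced at the dilute (0.035 M) anode.
With n = 2, Ecell = −(0.0592/2)·log([dilute]/[conc]) = −(0.0592/2)·log(0.035/0.46) = +0.033 V.

0.033 V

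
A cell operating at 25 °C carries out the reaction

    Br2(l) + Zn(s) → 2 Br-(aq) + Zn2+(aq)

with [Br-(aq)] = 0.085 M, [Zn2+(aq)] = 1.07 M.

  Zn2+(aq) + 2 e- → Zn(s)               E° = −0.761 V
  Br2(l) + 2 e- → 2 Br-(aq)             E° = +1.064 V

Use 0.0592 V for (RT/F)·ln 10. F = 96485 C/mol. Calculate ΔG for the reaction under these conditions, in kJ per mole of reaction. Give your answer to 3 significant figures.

−364 kJ/mol

With Br₂/Br⁻ reduced at the cathode, E°cell = +1.064 − (−0.761) = +1.825 V and n = 2.
Here Q = [Br-(aq)]^2·[Zn2+(aq)] = 0.00773 (log Q = −2.112), giving E = +1.825 − (0.0592/2)·(−2.112) = +1.8875 V.
ΔG = −nFE = −(2)(96485)(+1.8875) J/mol = −364 kJ/mol.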